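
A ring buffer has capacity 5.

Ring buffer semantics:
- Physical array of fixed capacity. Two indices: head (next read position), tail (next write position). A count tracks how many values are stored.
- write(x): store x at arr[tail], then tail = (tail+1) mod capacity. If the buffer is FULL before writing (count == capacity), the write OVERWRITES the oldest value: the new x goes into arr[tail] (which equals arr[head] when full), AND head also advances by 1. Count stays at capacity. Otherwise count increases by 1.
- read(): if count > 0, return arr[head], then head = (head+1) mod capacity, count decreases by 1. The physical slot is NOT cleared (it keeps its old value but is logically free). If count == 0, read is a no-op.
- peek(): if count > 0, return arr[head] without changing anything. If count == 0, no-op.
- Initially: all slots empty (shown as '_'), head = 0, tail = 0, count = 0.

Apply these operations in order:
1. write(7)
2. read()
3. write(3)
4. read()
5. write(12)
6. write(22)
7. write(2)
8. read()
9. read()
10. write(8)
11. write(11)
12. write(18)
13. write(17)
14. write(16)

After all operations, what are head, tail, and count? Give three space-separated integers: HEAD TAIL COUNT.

After op 1 (write(7)): arr=[7 _ _ _ _] head=0 tail=1 count=1
After op 2 (read()): arr=[7 _ _ _ _] head=1 tail=1 count=0
After op 3 (write(3)): arr=[7 3 _ _ _] head=1 tail=2 count=1
After op 4 (read()): arr=[7 3 _ _ _] head=2 tail=2 count=0
After op 5 (write(12)): arr=[7 3 12 _ _] head=2 tail=3 count=1
After op 6 (write(22)): arr=[7 3 12 22 _] head=2 tail=4 count=2
After op 7 (write(2)): arr=[7 3 12 22 2] head=2 tail=0 count=3
After op 8 (read()): arr=[7 3 12 22 2] head=3 tail=0 count=2
After op 9 (read()): arr=[7 3 12 22 2] head=4 tail=0 count=1
After op 10 (write(8)): arr=[8 3 12 22 2] head=4 tail=1 count=2
After op 11 (write(11)): arr=[8 11 12 22 2] head=4 tail=2 count=3
After op 12 (write(18)): arr=[8 11 18 22 2] head=4 tail=3 count=4
After op 13 (write(17)): arr=[8 11 18 17 2] head=4 tail=4 count=5
After op 14 (write(16)): arr=[8 11 18 17 16] head=0 tail=0 count=5

Answer: 0 0 5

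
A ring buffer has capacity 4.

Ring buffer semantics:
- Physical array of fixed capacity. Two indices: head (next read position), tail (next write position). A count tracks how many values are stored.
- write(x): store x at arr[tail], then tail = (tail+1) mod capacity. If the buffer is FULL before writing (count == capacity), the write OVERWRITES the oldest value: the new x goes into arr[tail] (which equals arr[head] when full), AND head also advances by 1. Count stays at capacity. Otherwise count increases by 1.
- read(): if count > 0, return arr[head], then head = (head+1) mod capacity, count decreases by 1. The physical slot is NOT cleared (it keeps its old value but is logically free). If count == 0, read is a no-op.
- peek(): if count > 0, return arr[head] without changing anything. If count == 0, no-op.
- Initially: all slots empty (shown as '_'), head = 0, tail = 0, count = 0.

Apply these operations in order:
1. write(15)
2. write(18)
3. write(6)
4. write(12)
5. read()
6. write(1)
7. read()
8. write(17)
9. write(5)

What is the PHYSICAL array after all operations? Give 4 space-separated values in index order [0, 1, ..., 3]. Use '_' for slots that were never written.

After op 1 (write(15)): arr=[15 _ _ _] head=0 tail=1 count=1
After op 2 (write(18)): arr=[15 18 _ _] head=0 tail=2 count=2
After op 3 (write(6)): arr=[15 18 6 _] head=0 tail=3 count=3
After op 4 (write(12)): arr=[15 18 6 12] head=0 tail=0 count=4
After op 5 (read()): arr=[15 18 6 12] head=1 tail=0 count=3
After op 6 (write(1)): arr=[1 18 6 12] head=1 tail=1 count=4
After op 7 (read()): arr=[1 18 6 12] head=2 tail=1 count=3
After op 8 (write(17)): arr=[1 17 6 12] head=2 tail=2 count=4
After op 9 (write(5)): arr=[1 17 5 12] head=3 tail=3 count=4

Answer: 1 17 5 12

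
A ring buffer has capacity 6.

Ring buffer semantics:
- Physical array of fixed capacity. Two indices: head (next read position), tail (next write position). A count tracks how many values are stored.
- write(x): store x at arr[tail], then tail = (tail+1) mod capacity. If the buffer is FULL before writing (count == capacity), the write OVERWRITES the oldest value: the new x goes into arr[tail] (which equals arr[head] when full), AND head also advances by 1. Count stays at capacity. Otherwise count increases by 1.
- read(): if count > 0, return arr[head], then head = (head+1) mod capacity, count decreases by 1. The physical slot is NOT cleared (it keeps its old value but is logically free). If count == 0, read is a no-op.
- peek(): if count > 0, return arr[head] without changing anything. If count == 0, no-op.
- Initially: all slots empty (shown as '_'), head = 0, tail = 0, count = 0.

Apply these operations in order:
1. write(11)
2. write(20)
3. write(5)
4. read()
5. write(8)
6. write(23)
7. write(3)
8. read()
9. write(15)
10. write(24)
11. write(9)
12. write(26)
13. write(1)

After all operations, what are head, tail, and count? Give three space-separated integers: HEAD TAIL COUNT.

After op 1 (write(11)): arr=[11 _ _ _ _ _] head=0 tail=1 count=1
After op 2 (write(20)): arr=[11 20 _ _ _ _] head=0 tail=2 count=2
After op 3 (write(5)): arr=[11 20 5 _ _ _] head=0 tail=3 count=3
After op 4 (read()): arr=[11 20 5 _ _ _] head=1 tail=3 count=2
After op 5 (write(8)): arr=[11 20 5 8 _ _] head=1 tail=4 count=3
After op 6 (write(23)): arr=[11 20 5 8 23 _] head=1 tail=5 count=4
After op 7 (write(3)): arr=[11 20 5 8 23 3] head=1 tail=0 count=5
After op 8 (read()): arr=[11 20 5 8 23 3] head=2 tail=0 count=4
After op 9 (write(15)): arr=[15 20 5 8 23 3] head=2 tail=1 count=5
After op 10 (write(24)): arr=[15 24 5 8 23 3] head=2 tail=2 count=6
After op 11 (write(9)): arr=[15 24 9 8 23 3] head=3 tail=3 count=6
After op 12 (write(26)): arr=[15 24 9 26 23 3] head=4 tail=4 count=6
After op 13 (write(1)): arr=[15 24 9 26 1 3] head=5 tail=5 count=6

Answer: 5 5 6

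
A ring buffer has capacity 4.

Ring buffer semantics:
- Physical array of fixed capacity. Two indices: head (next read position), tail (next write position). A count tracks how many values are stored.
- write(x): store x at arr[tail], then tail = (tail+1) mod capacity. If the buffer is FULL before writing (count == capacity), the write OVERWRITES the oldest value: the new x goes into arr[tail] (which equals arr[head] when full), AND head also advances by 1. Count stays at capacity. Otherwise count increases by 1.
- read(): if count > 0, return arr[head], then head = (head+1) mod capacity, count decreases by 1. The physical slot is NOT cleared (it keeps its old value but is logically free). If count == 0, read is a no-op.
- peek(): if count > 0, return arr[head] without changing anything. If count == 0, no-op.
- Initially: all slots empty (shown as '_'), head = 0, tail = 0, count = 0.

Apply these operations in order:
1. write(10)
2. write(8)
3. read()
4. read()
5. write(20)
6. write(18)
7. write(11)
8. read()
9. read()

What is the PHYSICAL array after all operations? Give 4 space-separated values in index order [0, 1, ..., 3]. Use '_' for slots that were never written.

After op 1 (write(10)): arr=[10 _ _ _] head=0 tail=1 count=1
After op 2 (write(8)): arr=[10 8 _ _] head=0 tail=2 count=2
After op 3 (read()): arr=[10 8 _ _] head=1 tail=2 count=1
After op 4 (read()): arr=[10 8 _ _] head=2 tail=2 count=0
After op 5 (write(20)): arr=[10 8 20 _] head=2 tail=3 count=1
After op 6 (write(18)): arr=[10 8 20 18] head=2 tail=0 count=2
After op 7 (write(11)): arr=[11 8 20 18] head=2 tail=1 count=3
After op 8 (read()): arr=[11 8 20 18] head=3 tail=1 count=2
After op 9 (read()): arr=[11 8 20 18] head=0 tail=1 count=1

Answer: 11 8 20 18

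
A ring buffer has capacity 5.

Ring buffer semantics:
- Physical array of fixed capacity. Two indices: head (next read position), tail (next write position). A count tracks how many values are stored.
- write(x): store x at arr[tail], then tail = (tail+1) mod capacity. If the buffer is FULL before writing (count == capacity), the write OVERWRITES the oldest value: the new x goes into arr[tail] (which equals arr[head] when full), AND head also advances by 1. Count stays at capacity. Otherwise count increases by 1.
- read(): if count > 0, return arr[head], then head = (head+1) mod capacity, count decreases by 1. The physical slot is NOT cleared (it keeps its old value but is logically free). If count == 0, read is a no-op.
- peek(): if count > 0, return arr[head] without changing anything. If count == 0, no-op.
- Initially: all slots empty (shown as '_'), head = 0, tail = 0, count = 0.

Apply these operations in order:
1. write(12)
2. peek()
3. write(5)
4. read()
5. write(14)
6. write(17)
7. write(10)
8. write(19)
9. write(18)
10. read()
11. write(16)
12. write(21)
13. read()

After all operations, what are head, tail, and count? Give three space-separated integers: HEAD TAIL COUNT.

After op 1 (write(12)): arr=[12 _ _ _ _] head=0 tail=1 count=1
After op 2 (peek()): arr=[12 _ _ _ _] head=0 tail=1 count=1
After op 3 (write(5)): arr=[12 5 _ _ _] head=0 tail=2 count=2
After op 4 (read()): arr=[12 5 _ _ _] head=1 tail=2 count=1
After op 5 (write(14)): arr=[12 5 14 _ _] head=1 tail=3 count=2
After op 6 (write(17)): arr=[12 5 14 17 _] head=1 tail=4 count=3
After op 7 (write(10)): arr=[12 5 14 17 10] head=1 tail=0 count=4
After op 8 (write(19)): arr=[19 5 14 17 10] head=1 tail=1 count=5
After op 9 (write(18)): arr=[19 18 14 17 10] head=2 tail=2 count=5
After op 10 (read()): arr=[19 18 14 17 10] head=3 tail=2 count=4
After op 11 (write(16)): arr=[19 18 16 17 10] head=3 tail=3 count=5
After op 12 (write(21)): arr=[19 18 16 21 10] head=4 tail=4 count=5
After op 13 (read()): arr=[19 18 16 21 10] head=0 tail=4 count=4

Answer: 0 4 4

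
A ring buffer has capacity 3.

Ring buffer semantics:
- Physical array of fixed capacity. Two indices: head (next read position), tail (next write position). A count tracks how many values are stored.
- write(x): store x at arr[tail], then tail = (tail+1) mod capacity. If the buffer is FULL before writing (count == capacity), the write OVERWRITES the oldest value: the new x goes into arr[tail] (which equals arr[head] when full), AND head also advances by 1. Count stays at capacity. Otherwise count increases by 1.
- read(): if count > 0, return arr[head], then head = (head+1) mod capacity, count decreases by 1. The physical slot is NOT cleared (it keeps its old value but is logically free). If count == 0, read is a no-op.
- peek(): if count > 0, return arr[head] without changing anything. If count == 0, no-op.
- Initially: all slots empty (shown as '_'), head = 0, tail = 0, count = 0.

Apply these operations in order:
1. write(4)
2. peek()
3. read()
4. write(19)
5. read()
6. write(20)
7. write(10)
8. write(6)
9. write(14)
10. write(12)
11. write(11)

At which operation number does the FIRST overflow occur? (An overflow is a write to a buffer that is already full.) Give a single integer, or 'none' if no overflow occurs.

Answer: 9

Derivation:
After op 1 (write(4)): arr=[4 _ _] head=0 tail=1 count=1
After op 2 (peek()): arr=[4 _ _] head=0 tail=1 count=1
After op 3 (read()): arr=[4 _ _] head=1 tail=1 count=0
After op 4 (write(19)): arr=[4 19 _] head=1 tail=2 count=1
After op 5 (read()): arr=[4 19 _] head=2 tail=2 count=0
After op 6 (write(20)): arr=[4 19 20] head=2 tail=0 count=1
After op 7 (write(10)): arr=[10 19 20] head=2 tail=1 count=2
After op 8 (write(6)): arr=[10 6 20] head=2 tail=2 count=3
After op 9 (write(14)): arr=[10 6 14] head=0 tail=0 count=3
After op 10 (write(12)): arr=[12 6 14] head=1 tail=1 count=3
After op 11 (write(11)): arr=[12 11 14] head=2 tail=2 count=3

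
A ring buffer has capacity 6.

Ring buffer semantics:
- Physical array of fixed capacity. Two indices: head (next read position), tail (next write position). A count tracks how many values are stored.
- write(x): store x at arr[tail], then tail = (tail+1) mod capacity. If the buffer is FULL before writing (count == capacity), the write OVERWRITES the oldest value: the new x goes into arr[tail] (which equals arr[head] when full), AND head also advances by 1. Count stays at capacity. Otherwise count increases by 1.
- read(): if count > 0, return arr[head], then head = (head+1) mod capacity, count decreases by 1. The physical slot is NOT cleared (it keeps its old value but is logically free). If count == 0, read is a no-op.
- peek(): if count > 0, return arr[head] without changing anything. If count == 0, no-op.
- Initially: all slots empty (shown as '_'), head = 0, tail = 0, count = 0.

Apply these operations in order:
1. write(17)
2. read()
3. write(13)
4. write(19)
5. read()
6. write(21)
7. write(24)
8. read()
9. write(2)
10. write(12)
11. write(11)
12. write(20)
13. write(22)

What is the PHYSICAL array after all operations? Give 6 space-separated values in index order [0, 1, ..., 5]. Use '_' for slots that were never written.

Answer: 12 11 20 22 24 2

Derivation:
After op 1 (write(17)): arr=[17 _ _ _ _ _] head=0 tail=1 count=1
After op 2 (read()): arr=[17 _ _ _ _ _] head=1 tail=1 count=0
After op 3 (write(13)): arr=[17 13 _ _ _ _] head=1 tail=2 count=1
After op 4 (write(19)): arr=[17 13 19 _ _ _] head=1 tail=3 count=2
After op 5 (read()): arr=[17 13 19 _ _ _] head=2 tail=3 count=1
After op 6 (write(21)): arr=[17 13 19 21 _ _] head=2 tail=4 count=2
After op 7 (write(24)): arr=[17 13 19 21 24 _] head=2 tail=5 count=3
After op 8 (read()): arr=[17 13 19 21 24 _] head=3 tail=5 count=2
After op 9 (write(2)): arr=[17 13 19 21 24 2] head=3 tail=0 count=3
After op 10 (write(12)): arr=[12 13 19 21 24 2] head=3 tail=1 count=4
After op 11 (write(11)): arr=[12 11 19 21 24 2] head=3 tail=2 count=5
After op 12 (write(20)): arr=[12 11 20 21 24 2] head=3 tail=3 count=6
After op 13 (write(22)): arr=[12 11 20 22 24 2] head=4 tail=4 count=6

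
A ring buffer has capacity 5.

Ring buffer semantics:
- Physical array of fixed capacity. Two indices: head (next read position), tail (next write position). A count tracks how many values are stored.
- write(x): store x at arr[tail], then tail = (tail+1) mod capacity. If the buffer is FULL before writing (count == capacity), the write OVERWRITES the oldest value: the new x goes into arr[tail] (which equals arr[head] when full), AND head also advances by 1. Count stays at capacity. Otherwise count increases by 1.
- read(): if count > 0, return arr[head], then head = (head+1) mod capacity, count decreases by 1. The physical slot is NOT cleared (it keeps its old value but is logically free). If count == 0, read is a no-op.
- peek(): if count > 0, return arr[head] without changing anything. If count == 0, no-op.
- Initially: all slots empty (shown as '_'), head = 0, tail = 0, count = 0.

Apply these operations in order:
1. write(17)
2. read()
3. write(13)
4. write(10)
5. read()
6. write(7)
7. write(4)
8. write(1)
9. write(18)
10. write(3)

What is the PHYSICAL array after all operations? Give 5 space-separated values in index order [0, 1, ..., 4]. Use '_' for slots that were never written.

Answer: 1 18 3 7 4

Derivation:
After op 1 (write(17)): arr=[17 _ _ _ _] head=0 tail=1 count=1
After op 2 (read()): arr=[17 _ _ _ _] head=1 tail=1 count=0
After op 3 (write(13)): arr=[17 13 _ _ _] head=1 tail=2 count=1
After op 4 (write(10)): arr=[17 13 10 _ _] head=1 tail=3 count=2
After op 5 (read()): arr=[17 13 10 _ _] head=2 tail=3 count=1
After op 6 (write(7)): arr=[17 13 10 7 _] head=2 tail=4 count=2
After op 7 (write(4)): arr=[17 13 10 7 4] head=2 tail=0 count=3
After op 8 (write(1)): arr=[1 13 10 7 4] head=2 tail=1 count=4
After op 9 (write(18)): arr=[1 18 10 7 4] head=2 tail=2 count=5
After op 10 (write(3)): arr=[1 18 3 7 4] head=3 tail=3 count=5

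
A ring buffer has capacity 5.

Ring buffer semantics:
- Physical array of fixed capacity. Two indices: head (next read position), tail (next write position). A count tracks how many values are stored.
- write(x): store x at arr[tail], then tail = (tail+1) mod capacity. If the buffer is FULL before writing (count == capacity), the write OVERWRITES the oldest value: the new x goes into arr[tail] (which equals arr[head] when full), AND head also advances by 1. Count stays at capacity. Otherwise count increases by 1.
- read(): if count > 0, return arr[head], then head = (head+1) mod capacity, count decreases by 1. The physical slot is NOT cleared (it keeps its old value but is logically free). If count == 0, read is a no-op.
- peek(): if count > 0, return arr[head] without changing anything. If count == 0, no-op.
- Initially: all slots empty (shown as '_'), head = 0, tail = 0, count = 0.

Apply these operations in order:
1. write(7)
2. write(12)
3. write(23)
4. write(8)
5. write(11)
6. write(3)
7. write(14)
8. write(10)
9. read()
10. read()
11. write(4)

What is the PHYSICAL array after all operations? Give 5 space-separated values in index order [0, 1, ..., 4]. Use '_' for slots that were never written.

After op 1 (write(7)): arr=[7 _ _ _ _] head=0 tail=1 count=1
After op 2 (write(12)): arr=[7 12 _ _ _] head=0 tail=2 count=2
After op 3 (write(23)): arr=[7 12 23 _ _] head=0 tail=3 count=3
After op 4 (write(8)): arr=[7 12 23 8 _] head=0 tail=4 count=4
After op 5 (write(11)): arr=[7 12 23 8 11] head=0 tail=0 count=5
After op 6 (write(3)): arr=[3 12 23 8 11] head=1 tail=1 count=5
After op 7 (write(14)): arr=[3 14 23 8 11] head=2 tail=2 count=5
After op 8 (write(10)): arr=[3 14 10 8 11] head=3 tail=3 count=5
After op 9 (read()): arr=[3 14 10 8 11] head=4 tail=3 count=4
After op 10 (read()): arr=[3 14 10 8 11] head=0 tail=3 count=3
After op 11 (write(4)): arr=[3 14 10 4 11] head=0 tail=4 count=4

Answer: 3 14 10 4 11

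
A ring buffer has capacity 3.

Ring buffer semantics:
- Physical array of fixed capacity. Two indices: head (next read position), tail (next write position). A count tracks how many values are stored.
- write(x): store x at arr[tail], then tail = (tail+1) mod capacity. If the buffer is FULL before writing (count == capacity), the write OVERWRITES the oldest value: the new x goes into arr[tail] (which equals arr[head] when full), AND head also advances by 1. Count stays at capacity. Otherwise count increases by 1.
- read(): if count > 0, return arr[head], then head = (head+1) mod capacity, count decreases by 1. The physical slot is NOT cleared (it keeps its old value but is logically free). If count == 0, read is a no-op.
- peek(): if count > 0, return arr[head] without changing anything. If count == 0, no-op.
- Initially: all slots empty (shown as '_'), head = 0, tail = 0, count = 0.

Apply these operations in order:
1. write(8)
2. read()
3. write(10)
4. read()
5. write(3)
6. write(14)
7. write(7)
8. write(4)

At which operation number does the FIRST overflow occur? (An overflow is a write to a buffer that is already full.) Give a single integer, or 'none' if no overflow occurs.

Answer: 8

Derivation:
After op 1 (write(8)): arr=[8 _ _] head=0 tail=1 count=1
After op 2 (read()): arr=[8 _ _] head=1 tail=1 count=0
After op 3 (write(10)): arr=[8 10 _] head=1 tail=2 count=1
After op 4 (read()): arr=[8 10 _] head=2 tail=2 count=0
After op 5 (write(3)): arr=[8 10 3] head=2 tail=0 count=1
After op 6 (write(14)): arr=[14 10 3] head=2 tail=1 count=2
After op 7 (write(7)): arr=[14 7 3] head=2 tail=2 count=3
After op 8 (write(4)): arr=[14 7 4] head=0 tail=0 count=3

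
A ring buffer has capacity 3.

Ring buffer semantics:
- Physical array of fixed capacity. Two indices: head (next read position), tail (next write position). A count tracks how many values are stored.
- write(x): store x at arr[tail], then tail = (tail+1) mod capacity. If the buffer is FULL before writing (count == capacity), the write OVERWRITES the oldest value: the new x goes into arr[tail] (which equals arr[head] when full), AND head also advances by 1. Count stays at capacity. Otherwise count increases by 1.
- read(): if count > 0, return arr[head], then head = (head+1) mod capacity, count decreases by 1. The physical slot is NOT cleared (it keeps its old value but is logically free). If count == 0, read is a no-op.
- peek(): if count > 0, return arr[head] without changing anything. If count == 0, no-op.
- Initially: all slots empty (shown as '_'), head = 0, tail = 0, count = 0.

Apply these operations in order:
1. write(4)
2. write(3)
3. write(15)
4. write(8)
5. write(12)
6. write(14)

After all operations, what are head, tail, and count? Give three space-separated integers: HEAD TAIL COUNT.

Answer: 0 0 3

Derivation:
After op 1 (write(4)): arr=[4 _ _] head=0 tail=1 count=1
After op 2 (write(3)): arr=[4 3 _] head=0 tail=2 count=2
After op 3 (write(15)): arr=[4 3 15] head=0 tail=0 count=3
After op 4 (write(8)): arr=[8 3 15] head=1 tail=1 count=3
After op 5 (write(12)): arr=[8 12 15] head=2 tail=2 count=3
After op 6 (write(14)): arr=[8 12 14] head=0 tail=0 count=3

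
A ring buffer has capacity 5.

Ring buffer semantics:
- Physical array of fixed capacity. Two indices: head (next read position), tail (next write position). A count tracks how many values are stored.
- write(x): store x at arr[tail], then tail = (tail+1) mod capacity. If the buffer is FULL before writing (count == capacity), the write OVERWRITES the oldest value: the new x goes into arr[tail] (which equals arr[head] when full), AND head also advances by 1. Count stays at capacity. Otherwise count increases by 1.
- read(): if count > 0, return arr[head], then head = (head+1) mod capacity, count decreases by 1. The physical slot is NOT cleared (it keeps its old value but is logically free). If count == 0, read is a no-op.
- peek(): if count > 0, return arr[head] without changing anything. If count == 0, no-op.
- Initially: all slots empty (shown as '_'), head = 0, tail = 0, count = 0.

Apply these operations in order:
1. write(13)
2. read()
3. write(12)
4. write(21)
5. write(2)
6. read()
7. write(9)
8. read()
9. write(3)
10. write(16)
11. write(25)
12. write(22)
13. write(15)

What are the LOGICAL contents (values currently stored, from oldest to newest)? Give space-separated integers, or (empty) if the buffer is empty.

Answer: 3 16 25 22 15

Derivation:
After op 1 (write(13)): arr=[13 _ _ _ _] head=0 tail=1 count=1
After op 2 (read()): arr=[13 _ _ _ _] head=1 tail=1 count=0
After op 3 (write(12)): arr=[13 12 _ _ _] head=1 tail=2 count=1
After op 4 (write(21)): arr=[13 12 21 _ _] head=1 tail=3 count=2
After op 5 (write(2)): arr=[13 12 21 2 _] head=1 tail=4 count=3
After op 6 (read()): arr=[13 12 21 2 _] head=2 tail=4 count=2
After op 7 (write(9)): arr=[13 12 21 2 9] head=2 tail=0 count=3
After op 8 (read()): arr=[13 12 21 2 9] head=3 tail=0 count=2
After op 9 (write(3)): arr=[3 12 21 2 9] head=3 tail=1 count=3
After op 10 (write(16)): arr=[3 16 21 2 9] head=3 tail=2 count=4
After op 11 (write(25)): arr=[3 16 25 2 9] head=3 tail=3 count=5
After op 12 (write(22)): arr=[3 16 25 22 9] head=4 tail=4 count=5
After op 13 (write(15)): arr=[3 16 25 22 15] head=0 tail=0 count=5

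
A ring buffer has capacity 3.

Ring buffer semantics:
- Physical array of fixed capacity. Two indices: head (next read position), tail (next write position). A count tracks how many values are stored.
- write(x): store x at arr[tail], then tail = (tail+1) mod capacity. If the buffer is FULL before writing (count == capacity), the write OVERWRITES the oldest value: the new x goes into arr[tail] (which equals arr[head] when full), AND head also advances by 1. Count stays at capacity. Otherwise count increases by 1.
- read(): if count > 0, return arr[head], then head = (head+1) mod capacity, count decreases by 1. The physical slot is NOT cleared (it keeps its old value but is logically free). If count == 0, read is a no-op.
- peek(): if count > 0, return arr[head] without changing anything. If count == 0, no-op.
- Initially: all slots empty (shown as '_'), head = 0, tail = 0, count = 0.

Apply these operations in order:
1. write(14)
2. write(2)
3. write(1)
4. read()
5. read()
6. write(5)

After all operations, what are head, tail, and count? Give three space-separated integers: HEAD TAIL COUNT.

Answer: 2 1 2

Derivation:
After op 1 (write(14)): arr=[14 _ _] head=0 tail=1 count=1
After op 2 (write(2)): arr=[14 2 _] head=0 tail=2 count=2
After op 3 (write(1)): arr=[14 2 1] head=0 tail=0 count=3
After op 4 (read()): arr=[14 2 1] head=1 tail=0 count=2
After op 5 (read()): arr=[14 2 1] head=2 tail=0 count=1
After op 6 (write(5)): arr=[5 2 1] head=2 tail=1 count=2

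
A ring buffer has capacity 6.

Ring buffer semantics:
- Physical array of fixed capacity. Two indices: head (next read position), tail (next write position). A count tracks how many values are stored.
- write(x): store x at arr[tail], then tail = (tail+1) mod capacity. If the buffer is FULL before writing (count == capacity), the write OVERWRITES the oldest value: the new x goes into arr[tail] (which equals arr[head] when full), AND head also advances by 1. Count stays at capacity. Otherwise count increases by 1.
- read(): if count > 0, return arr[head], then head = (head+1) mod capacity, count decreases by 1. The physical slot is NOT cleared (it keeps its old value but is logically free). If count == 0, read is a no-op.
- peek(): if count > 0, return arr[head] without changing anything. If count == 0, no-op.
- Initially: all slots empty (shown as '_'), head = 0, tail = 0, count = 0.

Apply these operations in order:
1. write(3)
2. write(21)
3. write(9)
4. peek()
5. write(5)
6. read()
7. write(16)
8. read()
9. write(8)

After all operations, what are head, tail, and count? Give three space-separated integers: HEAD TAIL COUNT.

Answer: 2 0 4

Derivation:
After op 1 (write(3)): arr=[3 _ _ _ _ _] head=0 tail=1 count=1
After op 2 (write(21)): arr=[3 21 _ _ _ _] head=0 tail=2 count=2
After op 3 (write(9)): arr=[3 21 9 _ _ _] head=0 tail=3 count=3
After op 4 (peek()): arr=[3 21 9 _ _ _] head=0 tail=3 count=3
After op 5 (write(5)): arr=[3 21 9 5 _ _] head=0 tail=4 count=4
After op 6 (read()): arr=[3 21 9 5 _ _] head=1 tail=4 count=3
After op 7 (write(16)): arr=[3 21 9 5 16 _] head=1 tail=5 count=4
After op 8 (read()): arr=[3 21 9 5 16 _] head=2 tail=5 count=3
After op 9 (write(8)): arr=[3 21 9 5 16 8] head=2 tail=0 count=4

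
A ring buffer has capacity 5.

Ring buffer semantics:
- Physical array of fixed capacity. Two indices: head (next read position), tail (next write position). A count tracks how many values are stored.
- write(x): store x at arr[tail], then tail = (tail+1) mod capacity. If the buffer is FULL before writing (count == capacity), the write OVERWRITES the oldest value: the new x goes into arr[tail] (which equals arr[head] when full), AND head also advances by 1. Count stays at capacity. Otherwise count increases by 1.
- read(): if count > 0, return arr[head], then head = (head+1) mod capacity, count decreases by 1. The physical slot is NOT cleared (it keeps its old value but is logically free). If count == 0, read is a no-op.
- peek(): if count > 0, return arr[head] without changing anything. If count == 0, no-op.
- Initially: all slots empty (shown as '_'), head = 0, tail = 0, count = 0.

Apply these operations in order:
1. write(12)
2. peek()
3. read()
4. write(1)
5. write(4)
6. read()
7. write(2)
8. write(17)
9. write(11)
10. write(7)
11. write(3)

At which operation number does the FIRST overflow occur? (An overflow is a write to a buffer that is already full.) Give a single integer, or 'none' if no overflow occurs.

After op 1 (write(12)): arr=[12 _ _ _ _] head=0 tail=1 count=1
After op 2 (peek()): arr=[12 _ _ _ _] head=0 tail=1 count=1
After op 3 (read()): arr=[12 _ _ _ _] head=1 tail=1 count=0
After op 4 (write(1)): arr=[12 1 _ _ _] head=1 tail=2 count=1
After op 5 (write(4)): arr=[12 1 4 _ _] head=1 tail=3 count=2
After op 6 (read()): arr=[12 1 4 _ _] head=2 tail=3 count=1
After op 7 (write(2)): arr=[12 1 4 2 _] head=2 tail=4 count=2
After op 8 (write(17)): arr=[12 1 4 2 17] head=2 tail=0 count=3
After op 9 (write(11)): arr=[11 1 4 2 17] head=2 tail=1 count=4
After op 10 (write(7)): arr=[11 7 4 2 17] head=2 tail=2 count=5
After op 11 (write(3)): arr=[11 7 3 2 17] head=3 tail=3 count=5

Answer: 11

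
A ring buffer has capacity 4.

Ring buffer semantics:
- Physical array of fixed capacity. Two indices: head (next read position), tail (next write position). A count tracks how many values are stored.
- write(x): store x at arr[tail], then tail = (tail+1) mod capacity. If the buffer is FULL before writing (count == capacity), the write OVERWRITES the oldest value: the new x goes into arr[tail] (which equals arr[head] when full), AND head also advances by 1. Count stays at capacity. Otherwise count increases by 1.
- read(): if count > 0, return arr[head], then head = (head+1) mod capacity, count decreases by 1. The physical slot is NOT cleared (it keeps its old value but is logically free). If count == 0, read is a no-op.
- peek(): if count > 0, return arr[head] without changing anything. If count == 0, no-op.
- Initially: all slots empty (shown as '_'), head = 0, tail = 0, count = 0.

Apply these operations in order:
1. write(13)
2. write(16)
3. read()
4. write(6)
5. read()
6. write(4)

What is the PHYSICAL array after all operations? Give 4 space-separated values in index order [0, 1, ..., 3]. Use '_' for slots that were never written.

After op 1 (write(13)): arr=[13 _ _ _] head=0 tail=1 count=1
After op 2 (write(16)): arr=[13 16 _ _] head=0 tail=2 count=2
After op 3 (read()): arr=[13 16 _ _] head=1 tail=2 count=1
After op 4 (write(6)): arr=[13 16 6 _] head=1 tail=3 count=2
After op 5 (read()): arr=[13 16 6 _] head=2 tail=3 count=1
After op 6 (write(4)): arr=[13 16 6 4] head=2 tail=0 count=2

Answer: 13 16 6 4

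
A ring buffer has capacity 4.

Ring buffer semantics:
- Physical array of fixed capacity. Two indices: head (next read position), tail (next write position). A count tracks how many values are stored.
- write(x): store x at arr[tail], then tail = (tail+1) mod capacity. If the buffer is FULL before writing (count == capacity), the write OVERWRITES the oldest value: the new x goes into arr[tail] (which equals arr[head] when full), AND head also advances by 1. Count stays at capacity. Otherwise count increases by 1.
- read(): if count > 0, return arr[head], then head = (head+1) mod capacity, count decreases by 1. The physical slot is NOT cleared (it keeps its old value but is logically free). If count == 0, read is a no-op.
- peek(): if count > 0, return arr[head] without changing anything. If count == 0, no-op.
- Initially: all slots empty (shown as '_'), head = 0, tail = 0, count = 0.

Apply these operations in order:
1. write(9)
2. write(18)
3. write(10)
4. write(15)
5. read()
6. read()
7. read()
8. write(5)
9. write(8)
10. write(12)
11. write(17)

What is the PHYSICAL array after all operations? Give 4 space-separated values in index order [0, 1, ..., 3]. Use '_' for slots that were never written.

After op 1 (write(9)): arr=[9 _ _ _] head=0 tail=1 count=1
After op 2 (write(18)): arr=[9 18 _ _] head=0 tail=2 count=2
After op 3 (write(10)): arr=[9 18 10 _] head=0 tail=3 count=3
After op 4 (write(15)): arr=[9 18 10 15] head=0 tail=0 count=4
After op 5 (read()): arr=[9 18 10 15] head=1 tail=0 count=3
After op 6 (read()): arr=[9 18 10 15] head=2 tail=0 count=2
After op 7 (read()): arr=[9 18 10 15] head=3 tail=0 count=1
After op 8 (write(5)): arr=[5 18 10 15] head=3 tail=1 count=2
After op 9 (write(8)): arr=[5 8 10 15] head=3 tail=2 count=3
After op 10 (write(12)): arr=[5 8 12 15] head=3 tail=3 count=4
After op 11 (write(17)): arr=[5 8 12 17] head=0 tail=0 count=4

Answer: 5 8 12 17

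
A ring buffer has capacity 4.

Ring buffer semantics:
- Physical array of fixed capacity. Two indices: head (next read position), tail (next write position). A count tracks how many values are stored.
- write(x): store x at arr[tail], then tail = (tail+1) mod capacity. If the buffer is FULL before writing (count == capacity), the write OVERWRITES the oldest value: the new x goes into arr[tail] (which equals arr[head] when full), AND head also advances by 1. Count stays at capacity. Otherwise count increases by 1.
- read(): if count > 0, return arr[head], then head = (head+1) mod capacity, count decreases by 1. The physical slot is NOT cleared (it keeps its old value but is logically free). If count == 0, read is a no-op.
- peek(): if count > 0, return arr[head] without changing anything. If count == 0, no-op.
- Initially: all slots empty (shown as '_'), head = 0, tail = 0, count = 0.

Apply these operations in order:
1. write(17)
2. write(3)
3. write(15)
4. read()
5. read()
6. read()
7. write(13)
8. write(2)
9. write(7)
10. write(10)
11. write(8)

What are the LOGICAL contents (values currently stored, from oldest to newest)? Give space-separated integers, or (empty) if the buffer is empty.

Answer: 2 7 10 8

Derivation:
After op 1 (write(17)): arr=[17 _ _ _] head=0 tail=1 count=1
After op 2 (write(3)): arr=[17 3 _ _] head=0 tail=2 count=2
After op 3 (write(15)): arr=[17 3 15 _] head=0 tail=3 count=3
After op 4 (read()): arr=[17 3 15 _] head=1 tail=3 count=2
After op 5 (read()): arr=[17 3 15 _] head=2 tail=3 count=1
After op 6 (read()): arr=[17 3 15 _] head=3 tail=3 count=0
After op 7 (write(13)): arr=[17 3 15 13] head=3 tail=0 count=1
After op 8 (write(2)): arr=[2 3 15 13] head=3 tail=1 count=2
After op 9 (write(7)): arr=[2 7 15 13] head=3 tail=2 count=3
After op 10 (write(10)): arr=[2 7 10 13] head=3 tail=3 count=4
After op 11 (write(8)): arr=[2 7 10 8] head=0 tail=0 count=4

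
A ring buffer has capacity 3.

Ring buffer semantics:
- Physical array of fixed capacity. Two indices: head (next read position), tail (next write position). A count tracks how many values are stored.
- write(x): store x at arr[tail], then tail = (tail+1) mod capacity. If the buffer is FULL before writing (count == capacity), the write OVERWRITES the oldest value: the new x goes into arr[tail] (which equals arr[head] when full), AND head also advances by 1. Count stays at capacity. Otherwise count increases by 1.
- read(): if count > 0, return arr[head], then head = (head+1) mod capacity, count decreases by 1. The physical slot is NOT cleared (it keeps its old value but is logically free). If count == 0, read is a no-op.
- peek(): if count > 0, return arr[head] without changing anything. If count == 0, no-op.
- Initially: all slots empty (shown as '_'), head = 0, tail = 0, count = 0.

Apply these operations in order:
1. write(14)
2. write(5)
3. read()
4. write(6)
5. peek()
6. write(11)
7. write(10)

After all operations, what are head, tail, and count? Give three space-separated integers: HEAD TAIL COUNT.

Answer: 2 2 3

Derivation:
After op 1 (write(14)): arr=[14 _ _] head=0 tail=1 count=1
After op 2 (write(5)): arr=[14 5 _] head=0 tail=2 count=2
After op 3 (read()): arr=[14 5 _] head=1 tail=2 count=1
After op 4 (write(6)): arr=[14 5 6] head=1 tail=0 count=2
After op 5 (peek()): arr=[14 5 6] head=1 tail=0 count=2
After op 6 (write(11)): arr=[11 5 6] head=1 tail=1 count=3
After op 7 (write(10)): arr=[11 10 6] head=2 tail=2 count=3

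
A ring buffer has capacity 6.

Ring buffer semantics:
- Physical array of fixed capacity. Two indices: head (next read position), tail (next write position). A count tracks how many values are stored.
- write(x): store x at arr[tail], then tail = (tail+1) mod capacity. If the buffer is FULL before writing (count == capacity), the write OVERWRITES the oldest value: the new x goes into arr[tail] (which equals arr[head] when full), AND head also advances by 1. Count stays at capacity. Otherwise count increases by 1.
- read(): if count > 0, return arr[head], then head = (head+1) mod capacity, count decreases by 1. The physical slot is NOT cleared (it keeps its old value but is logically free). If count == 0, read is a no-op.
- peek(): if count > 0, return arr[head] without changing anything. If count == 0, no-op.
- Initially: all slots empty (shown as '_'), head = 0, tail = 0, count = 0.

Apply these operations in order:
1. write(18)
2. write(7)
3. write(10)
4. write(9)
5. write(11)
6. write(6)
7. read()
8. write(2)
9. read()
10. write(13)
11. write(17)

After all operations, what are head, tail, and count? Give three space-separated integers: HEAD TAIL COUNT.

After op 1 (write(18)): arr=[18 _ _ _ _ _] head=0 tail=1 count=1
After op 2 (write(7)): arr=[18 7 _ _ _ _] head=0 tail=2 count=2
After op 3 (write(10)): arr=[18 7 10 _ _ _] head=0 tail=3 count=3
After op 4 (write(9)): arr=[18 7 10 9 _ _] head=0 tail=4 count=4
After op 5 (write(11)): arr=[18 7 10 9 11 _] head=0 tail=5 count=5
After op 6 (write(6)): arr=[18 7 10 9 11 6] head=0 tail=0 count=6
After op 7 (read()): arr=[18 7 10 9 11 6] head=1 tail=0 count=5
After op 8 (write(2)): arr=[2 7 10 9 11 6] head=1 tail=1 count=6
After op 9 (read()): arr=[2 7 10 9 11 6] head=2 tail=1 count=5
After op 10 (write(13)): arr=[2 13 10 9 11 6] head=2 tail=2 count=6
After op 11 (write(17)): arr=[2 13 17 9 11 6] head=3 tail=3 count=6

Answer: 3 3 6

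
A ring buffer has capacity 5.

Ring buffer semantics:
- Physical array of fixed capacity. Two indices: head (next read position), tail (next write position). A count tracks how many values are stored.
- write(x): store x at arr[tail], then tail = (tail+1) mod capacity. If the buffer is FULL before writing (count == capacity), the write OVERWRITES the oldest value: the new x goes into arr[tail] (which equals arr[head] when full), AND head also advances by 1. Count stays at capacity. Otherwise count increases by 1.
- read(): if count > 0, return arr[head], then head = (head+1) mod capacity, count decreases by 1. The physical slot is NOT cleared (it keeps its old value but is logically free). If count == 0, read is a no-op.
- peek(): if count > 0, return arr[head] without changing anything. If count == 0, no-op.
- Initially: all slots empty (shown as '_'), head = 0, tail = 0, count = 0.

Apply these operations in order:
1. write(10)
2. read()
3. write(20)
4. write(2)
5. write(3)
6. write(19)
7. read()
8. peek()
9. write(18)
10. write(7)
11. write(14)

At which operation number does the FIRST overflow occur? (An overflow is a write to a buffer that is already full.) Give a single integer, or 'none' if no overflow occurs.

Answer: 11

Derivation:
After op 1 (write(10)): arr=[10 _ _ _ _] head=0 tail=1 count=1
After op 2 (read()): arr=[10 _ _ _ _] head=1 tail=1 count=0
After op 3 (write(20)): arr=[10 20 _ _ _] head=1 tail=2 count=1
After op 4 (write(2)): arr=[10 20 2 _ _] head=1 tail=3 count=2
After op 5 (write(3)): arr=[10 20 2 3 _] head=1 tail=4 count=3
After op 6 (write(19)): arr=[10 20 2 3 19] head=1 tail=0 count=4
After op 7 (read()): arr=[10 20 2 3 19] head=2 tail=0 count=3
After op 8 (peek()): arr=[10 20 2 3 19] head=2 tail=0 count=3
After op 9 (write(18)): arr=[18 20 2 3 19] head=2 tail=1 count=4
After op 10 (write(7)): arr=[18 7 2 3 19] head=2 tail=2 count=5
After op 11 (write(14)): arr=[18 7 14 3 19] head=3 tail=3 count=5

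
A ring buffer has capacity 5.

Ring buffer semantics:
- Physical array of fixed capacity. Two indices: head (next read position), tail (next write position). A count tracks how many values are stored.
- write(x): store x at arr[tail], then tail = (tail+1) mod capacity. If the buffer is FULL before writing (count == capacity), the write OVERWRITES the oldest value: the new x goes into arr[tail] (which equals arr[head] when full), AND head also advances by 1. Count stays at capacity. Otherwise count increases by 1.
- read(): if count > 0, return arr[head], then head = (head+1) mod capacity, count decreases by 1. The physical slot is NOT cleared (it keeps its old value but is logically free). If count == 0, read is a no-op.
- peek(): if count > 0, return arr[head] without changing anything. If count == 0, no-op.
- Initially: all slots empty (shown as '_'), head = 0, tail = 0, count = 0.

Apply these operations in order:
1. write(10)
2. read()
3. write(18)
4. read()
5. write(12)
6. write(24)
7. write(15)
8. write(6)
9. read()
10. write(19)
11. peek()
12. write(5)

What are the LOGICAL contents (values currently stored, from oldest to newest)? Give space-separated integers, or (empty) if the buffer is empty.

Answer: 24 15 6 19 5

Derivation:
After op 1 (write(10)): arr=[10 _ _ _ _] head=0 tail=1 count=1
After op 2 (read()): arr=[10 _ _ _ _] head=1 tail=1 count=0
After op 3 (write(18)): arr=[10 18 _ _ _] head=1 tail=2 count=1
After op 4 (read()): arr=[10 18 _ _ _] head=2 tail=2 count=0
After op 5 (write(12)): arr=[10 18 12 _ _] head=2 tail=3 count=1
After op 6 (write(24)): arr=[10 18 12 24 _] head=2 tail=4 count=2
After op 7 (write(15)): arr=[10 18 12 24 15] head=2 tail=0 count=3
After op 8 (write(6)): arr=[6 18 12 24 15] head=2 tail=1 count=4
After op 9 (read()): arr=[6 18 12 24 15] head=3 tail=1 count=3
After op 10 (write(19)): arr=[6 19 12 24 15] head=3 tail=2 count=4
After op 11 (peek()): arr=[6 19 12 24 15] head=3 tail=2 count=4
After op 12 (write(5)): arr=[6 19 5 24 15] head=3 tail=3 count=5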